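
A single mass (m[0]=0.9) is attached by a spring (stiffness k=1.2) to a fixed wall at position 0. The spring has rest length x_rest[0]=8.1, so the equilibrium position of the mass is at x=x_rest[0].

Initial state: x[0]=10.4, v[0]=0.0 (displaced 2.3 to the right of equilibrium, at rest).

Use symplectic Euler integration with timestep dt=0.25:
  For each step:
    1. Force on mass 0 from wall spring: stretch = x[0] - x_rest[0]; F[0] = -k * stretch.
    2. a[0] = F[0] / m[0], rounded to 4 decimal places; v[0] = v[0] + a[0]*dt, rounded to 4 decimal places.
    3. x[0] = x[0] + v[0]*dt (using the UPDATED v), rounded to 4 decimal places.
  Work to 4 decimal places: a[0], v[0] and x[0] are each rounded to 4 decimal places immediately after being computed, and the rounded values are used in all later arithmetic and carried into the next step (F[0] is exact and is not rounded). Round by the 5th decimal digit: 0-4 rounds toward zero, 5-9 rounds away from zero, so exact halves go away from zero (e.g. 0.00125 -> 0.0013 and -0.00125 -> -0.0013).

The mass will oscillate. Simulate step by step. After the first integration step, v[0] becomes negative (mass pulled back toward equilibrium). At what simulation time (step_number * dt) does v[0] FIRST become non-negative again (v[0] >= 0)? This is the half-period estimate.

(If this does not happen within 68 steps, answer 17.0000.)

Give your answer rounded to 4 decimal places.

Step 0: x=[10.4000] v=[0.0000]
Step 1: x=[10.2083] v=[-0.7667]
Step 2: x=[9.8409] v=[-1.4695]
Step 3: x=[9.3285] v=[-2.0498]
Step 4: x=[8.7137] v=[-2.4593]
Step 5: x=[8.0477] v=[-2.6639]
Step 6: x=[7.3861] v=[-2.6465]
Step 7: x=[6.7840] v=[-2.4085]
Step 8: x=[6.2916] v=[-1.9698]
Step 9: x=[5.9499] v=[-1.3670]
Step 10: x=[5.7873] v=[-0.6503]
Step 11: x=[5.8175] v=[0.1206]
First v>=0 after going negative at step 11, time=2.7500

Answer: 2.7500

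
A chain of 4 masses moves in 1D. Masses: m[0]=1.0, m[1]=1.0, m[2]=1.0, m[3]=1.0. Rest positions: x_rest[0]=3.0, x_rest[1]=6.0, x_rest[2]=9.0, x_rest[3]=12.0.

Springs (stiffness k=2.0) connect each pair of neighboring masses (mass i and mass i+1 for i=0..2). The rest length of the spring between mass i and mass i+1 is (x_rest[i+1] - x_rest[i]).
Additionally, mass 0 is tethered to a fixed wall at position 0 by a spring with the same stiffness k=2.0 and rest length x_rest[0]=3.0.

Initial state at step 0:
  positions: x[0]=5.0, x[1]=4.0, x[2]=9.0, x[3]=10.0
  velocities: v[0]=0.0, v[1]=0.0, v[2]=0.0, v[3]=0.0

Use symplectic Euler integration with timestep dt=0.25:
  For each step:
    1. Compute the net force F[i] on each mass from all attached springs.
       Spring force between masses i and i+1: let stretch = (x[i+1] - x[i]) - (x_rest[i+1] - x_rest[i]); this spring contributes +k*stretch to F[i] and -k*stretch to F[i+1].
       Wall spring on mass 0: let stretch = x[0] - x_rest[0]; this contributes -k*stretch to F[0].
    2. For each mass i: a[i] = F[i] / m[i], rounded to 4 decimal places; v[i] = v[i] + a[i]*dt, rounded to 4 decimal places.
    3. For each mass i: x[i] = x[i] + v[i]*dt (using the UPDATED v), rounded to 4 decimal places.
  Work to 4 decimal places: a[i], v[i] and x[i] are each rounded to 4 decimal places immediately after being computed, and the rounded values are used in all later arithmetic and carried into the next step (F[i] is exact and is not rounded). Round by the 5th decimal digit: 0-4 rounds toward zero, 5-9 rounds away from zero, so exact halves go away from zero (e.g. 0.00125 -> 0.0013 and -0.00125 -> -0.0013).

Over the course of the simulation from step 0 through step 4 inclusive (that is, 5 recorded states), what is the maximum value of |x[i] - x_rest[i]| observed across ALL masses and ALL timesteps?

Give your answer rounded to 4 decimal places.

Step 0: x=[5.0000 4.0000 9.0000 10.0000] v=[0.0000 0.0000 0.0000 0.0000]
Step 1: x=[4.2500 4.7500 8.5000 10.2500] v=[-3.0000 3.0000 -2.0000 1.0000]
Step 2: x=[3.0313 5.9063 7.7500 10.6563] v=[-4.8750 4.6250 -3.0000 1.6250]
Step 3: x=[1.7930 6.9337 7.1328 11.0743] v=[-4.9532 4.1094 -2.4687 1.6719]
Step 4: x=[0.9732 7.3434 6.9834 11.3746] v=[-3.2794 1.6386 -0.5975 1.2012]
Max displacement = 2.0268

Answer: 2.0268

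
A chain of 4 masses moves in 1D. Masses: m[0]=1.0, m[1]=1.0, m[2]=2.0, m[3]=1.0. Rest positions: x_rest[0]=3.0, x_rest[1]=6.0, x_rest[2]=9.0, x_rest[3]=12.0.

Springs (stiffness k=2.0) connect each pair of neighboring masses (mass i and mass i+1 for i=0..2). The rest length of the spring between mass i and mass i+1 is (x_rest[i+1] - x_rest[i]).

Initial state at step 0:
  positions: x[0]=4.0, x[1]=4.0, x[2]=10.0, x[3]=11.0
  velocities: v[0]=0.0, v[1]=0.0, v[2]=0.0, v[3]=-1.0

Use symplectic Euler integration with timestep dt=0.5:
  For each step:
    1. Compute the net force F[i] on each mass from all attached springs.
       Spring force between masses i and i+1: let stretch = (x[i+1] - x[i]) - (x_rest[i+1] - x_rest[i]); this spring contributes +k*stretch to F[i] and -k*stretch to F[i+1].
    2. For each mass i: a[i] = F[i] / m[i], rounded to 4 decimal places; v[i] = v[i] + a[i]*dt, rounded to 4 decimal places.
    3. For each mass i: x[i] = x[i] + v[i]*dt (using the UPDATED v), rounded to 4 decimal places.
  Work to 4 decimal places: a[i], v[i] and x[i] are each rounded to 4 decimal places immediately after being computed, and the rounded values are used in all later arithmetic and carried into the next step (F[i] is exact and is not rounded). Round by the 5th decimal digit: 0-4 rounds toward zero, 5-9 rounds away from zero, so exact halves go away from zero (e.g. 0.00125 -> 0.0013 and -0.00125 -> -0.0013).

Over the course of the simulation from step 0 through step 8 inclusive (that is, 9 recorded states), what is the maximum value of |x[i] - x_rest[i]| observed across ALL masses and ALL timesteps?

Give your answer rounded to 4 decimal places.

Answer: 2.7500

Derivation:
Step 0: x=[4.0000 4.0000 10.0000 11.0000] v=[0.0000 0.0000 0.0000 -1.0000]
Step 1: x=[2.5000 7.0000 8.7500 11.5000] v=[-3.0000 6.0000 -2.5000 1.0000]
Step 2: x=[1.7500 8.6250 7.7500 12.1250] v=[-1.5000 3.2500 -2.0000 1.2500]
Step 3: x=[2.9375 6.3750 8.0625 12.0625] v=[2.3750 -4.5000 0.6250 -0.1250]
Step 4: x=[4.3438 3.2500 8.9532 11.5000] v=[2.8125 -6.2500 1.7813 -1.1250]
Step 5: x=[3.7032 3.5235 9.0548 11.1641] v=[-1.2813 0.5470 0.2031 -0.6718]
Step 6: x=[1.4727 6.6525 8.3009 11.2736] v=[-4.4610 6.2580 -1.5079 0.2189]
Step 7: x=[0.3321 8.0158 7.8780 11.3967] v=[-2.2812 2.7266 -0.8458 0.2462]
Step 8: x=[1.5334 5.4684 8.3693 11.2605] v=[2.4025 -5.0949 0.9825 -0.2725]
Max displacement = 2.7500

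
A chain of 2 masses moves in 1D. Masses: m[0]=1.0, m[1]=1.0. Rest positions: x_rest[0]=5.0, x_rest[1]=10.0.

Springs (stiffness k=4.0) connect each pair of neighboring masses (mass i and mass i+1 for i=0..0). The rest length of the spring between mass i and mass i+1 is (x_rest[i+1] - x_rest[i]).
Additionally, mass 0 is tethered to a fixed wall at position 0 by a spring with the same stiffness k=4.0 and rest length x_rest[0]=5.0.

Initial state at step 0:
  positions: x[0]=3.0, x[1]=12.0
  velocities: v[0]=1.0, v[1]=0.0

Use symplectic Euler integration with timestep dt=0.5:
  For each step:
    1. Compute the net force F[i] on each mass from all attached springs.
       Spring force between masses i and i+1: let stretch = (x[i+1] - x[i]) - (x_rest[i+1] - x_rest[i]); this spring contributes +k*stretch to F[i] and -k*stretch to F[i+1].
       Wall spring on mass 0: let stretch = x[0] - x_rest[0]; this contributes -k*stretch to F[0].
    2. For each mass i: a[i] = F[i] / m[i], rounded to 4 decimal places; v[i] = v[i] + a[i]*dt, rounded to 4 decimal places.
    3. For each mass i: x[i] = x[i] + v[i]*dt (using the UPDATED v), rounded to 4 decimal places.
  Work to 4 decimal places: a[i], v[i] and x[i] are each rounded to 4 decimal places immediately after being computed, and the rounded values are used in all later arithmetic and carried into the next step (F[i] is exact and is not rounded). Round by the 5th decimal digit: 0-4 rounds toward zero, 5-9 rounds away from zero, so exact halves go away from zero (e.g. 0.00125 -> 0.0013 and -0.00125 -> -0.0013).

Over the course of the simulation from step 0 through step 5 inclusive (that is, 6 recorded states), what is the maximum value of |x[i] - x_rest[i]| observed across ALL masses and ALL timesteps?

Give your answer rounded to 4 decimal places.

Step 0: x=[3.0000 12.0000] v=[1.0000 0.0000]
Step 1: x=[9.5000 8.0000] v=[13.0000 -8.0000]
Step 2: x=[5.0000 10.5000] v=[-9.0000 5.0000]
Step 3: x=[1.0000 12.5000] v=[-8.0000 4.0000]
Step 4: x=[7.5000 8.0000] v=[13.0000 -9.0000]
Step 5: x=[7.0000 8.0000] v=[-1.0000 0.0000]
Max displacement = 4.5000

Answer: 4.5000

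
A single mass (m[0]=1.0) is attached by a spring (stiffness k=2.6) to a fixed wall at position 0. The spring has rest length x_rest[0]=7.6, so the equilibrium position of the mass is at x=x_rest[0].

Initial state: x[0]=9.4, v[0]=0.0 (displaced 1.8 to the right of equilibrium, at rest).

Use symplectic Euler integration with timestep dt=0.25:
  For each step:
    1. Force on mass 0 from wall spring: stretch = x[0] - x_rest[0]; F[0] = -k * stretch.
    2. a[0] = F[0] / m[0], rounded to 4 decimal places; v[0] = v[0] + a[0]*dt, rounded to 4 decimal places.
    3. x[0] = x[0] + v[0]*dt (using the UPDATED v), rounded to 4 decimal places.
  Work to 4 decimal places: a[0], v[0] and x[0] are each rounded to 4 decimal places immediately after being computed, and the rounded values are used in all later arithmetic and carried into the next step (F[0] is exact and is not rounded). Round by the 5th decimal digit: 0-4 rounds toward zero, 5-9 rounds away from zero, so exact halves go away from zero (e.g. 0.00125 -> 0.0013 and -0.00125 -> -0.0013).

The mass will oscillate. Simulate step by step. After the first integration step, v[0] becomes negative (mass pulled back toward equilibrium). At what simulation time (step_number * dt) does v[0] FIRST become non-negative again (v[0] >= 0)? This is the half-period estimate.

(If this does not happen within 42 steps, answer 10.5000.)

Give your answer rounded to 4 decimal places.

Step 0: x=[9.4000] v=[0.0000]
Step 1: x=[9.1075] v=[-1.1700]
Step 2: x=[8.5700] v=[-2.1499]
Step 3: x=[7.8749] v=[-2.7804]
Step 4: x=[7.1351] v=[-2.9591]
Step 5: x=[6.4709] v=[-2.6569]
Step 6: x=[5.9902] v=[-1.9230]
Step 7: x=[5.7711] v=[-0.8766]
Step 8: x=[5.8492] v=[0.3122]
First v>=0 after going negative at step 8, time=2.0000

Answer: 2.0000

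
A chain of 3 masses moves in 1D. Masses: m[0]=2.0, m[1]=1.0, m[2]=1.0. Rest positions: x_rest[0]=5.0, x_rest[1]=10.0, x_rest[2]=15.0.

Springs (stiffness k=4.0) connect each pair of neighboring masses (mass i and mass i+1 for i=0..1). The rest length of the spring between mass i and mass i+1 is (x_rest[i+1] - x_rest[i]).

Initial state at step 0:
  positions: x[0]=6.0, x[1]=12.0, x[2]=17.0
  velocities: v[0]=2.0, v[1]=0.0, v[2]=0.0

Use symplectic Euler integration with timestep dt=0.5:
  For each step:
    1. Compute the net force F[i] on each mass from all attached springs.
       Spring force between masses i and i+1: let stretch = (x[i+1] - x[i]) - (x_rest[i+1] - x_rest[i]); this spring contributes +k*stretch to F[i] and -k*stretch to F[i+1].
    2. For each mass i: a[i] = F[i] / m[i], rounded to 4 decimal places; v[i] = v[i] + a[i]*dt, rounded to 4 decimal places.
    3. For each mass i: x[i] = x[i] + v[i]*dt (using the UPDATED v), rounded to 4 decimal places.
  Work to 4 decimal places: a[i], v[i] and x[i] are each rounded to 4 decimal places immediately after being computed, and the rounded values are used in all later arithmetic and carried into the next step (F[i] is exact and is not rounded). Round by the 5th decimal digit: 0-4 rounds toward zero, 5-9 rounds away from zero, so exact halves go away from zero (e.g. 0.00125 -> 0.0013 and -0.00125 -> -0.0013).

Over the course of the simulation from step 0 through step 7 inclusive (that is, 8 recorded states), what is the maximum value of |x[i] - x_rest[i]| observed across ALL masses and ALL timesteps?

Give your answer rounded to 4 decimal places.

Step 0: x=[6.0000 12.0000 17.0000] v=[2.0000 0.0000 0.0000]
Step 1: x=[7.5000 11.0000 17.0000] v=[3.0000 -2.0000 0.0000]
Step 2: x=[8.2500 12.5000 16.0000] v=[1.5000 3.0000 -2.0000]
Step 3: x=[8.6250 13.2500 16.5000] v=[0.7500 1.5000 1.0000]
Step 4: x=[8.8125 12.6250 18.7500] v=[0.3750 -1.2500 4.5000]
Step 5: x=[8.4063 14.3125 19.8750] v=[-0.8125 3.3750 2.2500]
Step 6: x=[8.4532 15.6563 20.4375] v=[0.0937 2.6876 1.1250]
Step 7: x=[9.6016 14.5782 21.2188] v=[2.2968 -2.1562 1.5626]
Max displacement = 6.2188

Answer: 6.2188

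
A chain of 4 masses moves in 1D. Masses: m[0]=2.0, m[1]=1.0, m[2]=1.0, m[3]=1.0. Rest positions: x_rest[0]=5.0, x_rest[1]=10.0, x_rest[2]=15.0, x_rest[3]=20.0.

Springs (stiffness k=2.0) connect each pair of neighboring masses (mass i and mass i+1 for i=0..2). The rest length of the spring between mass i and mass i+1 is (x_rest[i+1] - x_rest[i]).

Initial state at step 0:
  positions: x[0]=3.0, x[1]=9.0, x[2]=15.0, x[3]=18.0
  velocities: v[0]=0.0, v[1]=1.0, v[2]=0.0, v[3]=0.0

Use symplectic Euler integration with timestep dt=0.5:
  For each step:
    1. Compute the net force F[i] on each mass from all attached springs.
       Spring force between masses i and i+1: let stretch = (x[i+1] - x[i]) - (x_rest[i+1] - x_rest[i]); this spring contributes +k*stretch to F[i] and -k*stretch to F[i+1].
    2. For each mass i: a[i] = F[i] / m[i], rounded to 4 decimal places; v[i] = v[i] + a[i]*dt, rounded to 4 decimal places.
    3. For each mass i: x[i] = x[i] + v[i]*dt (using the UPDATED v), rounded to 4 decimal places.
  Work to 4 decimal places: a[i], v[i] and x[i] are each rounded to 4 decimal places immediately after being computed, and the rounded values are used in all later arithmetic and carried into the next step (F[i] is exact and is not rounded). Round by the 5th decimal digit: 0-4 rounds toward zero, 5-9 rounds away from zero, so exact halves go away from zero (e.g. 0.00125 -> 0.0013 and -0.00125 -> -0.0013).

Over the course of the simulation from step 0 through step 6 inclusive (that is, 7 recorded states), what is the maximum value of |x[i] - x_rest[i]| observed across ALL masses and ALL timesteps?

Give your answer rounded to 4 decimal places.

Step 0: x=[3.0000 9.0000 15.0000 18.0000] v=[0.0000 1.0000 0.0000 0.0000]
Step 1: x=[3.2500 9.5000 13.5000 19.0000] v=[0.5000 1.0000 -3.0000 2.0000]
Step 2: x=[3.8125 8.8750 12.7500 19.7500] v=[1.1250 -1.2500 -1.5000 1.5000]
Step 3: x=[4.3907 7.6563 13.5625 19.5000] v=[1.1563 -2.4375 1.6250 -0.5000]
Step 4: x=[4.5353 7.7579 14.3907 18.7813] v=[0.2891 0.2031 1.6563 -1.4375]
Step 5: x=[4.2355 9.5646 14.0978 18.3673] v=[-0.5996 3.6133 -0.5859 -0.8281]
Step 6: x=[4.0180 10.9733 13.6730 18.3185] v=[-0.4351 2.8174 -0.8496 -0.0976]
Max displacement = 2.3437

Answer: 2.3437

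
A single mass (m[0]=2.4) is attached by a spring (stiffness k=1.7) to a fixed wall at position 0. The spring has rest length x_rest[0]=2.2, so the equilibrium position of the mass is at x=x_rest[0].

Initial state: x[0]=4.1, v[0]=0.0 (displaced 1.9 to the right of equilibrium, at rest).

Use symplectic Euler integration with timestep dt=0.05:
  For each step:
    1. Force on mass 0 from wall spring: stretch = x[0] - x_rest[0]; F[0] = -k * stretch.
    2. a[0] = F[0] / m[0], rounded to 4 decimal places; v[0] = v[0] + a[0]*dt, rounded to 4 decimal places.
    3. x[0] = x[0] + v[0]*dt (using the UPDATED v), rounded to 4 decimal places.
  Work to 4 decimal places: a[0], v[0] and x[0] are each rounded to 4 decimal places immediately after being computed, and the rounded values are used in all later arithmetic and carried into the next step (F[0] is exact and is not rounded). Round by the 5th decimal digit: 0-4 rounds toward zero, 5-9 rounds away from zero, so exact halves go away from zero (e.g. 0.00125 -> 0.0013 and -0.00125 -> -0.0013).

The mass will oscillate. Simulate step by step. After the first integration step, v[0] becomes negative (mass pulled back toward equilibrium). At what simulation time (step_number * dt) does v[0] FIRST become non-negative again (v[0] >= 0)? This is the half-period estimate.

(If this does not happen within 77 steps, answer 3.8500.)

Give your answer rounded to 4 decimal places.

Step 0: x=[4.1000] v=[0.0000]
Step 1: x=[4.0966] v=[-0.0673]
Step 2: x=[4.0899] v=[-0.1345]
Step 3: x=[4.0798] v=[-0.2014]
Step 4: x=[4.0664] v=[-0.2680]
Step 5: x=[4.0497] v=[-0.3341]
Step 6: x=[4.0297] v=[-0.3996]
Step 7: x=[4.0065] v=[-0.4644]
Step 8: x=[3.9801] v=[-0.5284]
Step 9: x=[3.9505] v=[-0.5914]
Step 10: x=[3.9178] v=[-0.6534]
Step 11: x=[3.8821] v=[-0.7142]
Step 12: x=[3.8434] v=[-0.7738]
Step 13: x=[3.8018] v=[-0.8320]
Step 14: x=[3.7574] v=[-0.8887]
Step 15: x=[3.7102] v=[-0.9439]
Step 16: x=[3.6603] v=[-0.9974]
Step 17: x=[3.6078] v=[-1.0491]
Step 18: x=[3.5529] v=[-1.0990]
Step 19: x=[3.4956] v=[-1.1469]
Step 20: x=[3.4360] v=[-1.1928]
Step 21: x=[3.3742] v=[-1.2366]
Step 22: x=[3.3103] v=[-1.2782]
Step 23: x=[3.2444] v=[-1.3175]
Step 24: x=[3.1767] v=[-1.3545]
Step 25: x=[3.1072] v=[-1.3891]
Step 26: x=[3.0361] v=[-1.4212]
Step 27: x=[2.9636] v=[-1.4508]
Step 28: x=[2.8897] v=[-1.4778]
Step 29: x=[2.8146] v=[-1.5022]
Step 30: x=[2.7384] v=[-1.5240]
Step 31: x=[2.6612] v=[-1.5431]
Step 32: x=[2.5832] v=[-1.5594]
Step 33: x=[2.5046] v=[-1.5730]
Step 34: x=[2.4254] v=[-1.5838]
Step 35: x=[2.3458] v=[-1.5918]
Step 36: x=[2.2660] v=[-1.5970]
Step 37: x=[2.1860] v=[-1.5993]
Step 38: x=[2.1061] v=[-1.5988]
Step 39: x=[2.0263] v=[-1.5955]
Step 40: x=[1.9468] v=[-1.5894]
Step 41: x=[1.8678] v=[-1.5804]
Step 42: x=[1.7894] v=[-1.5686]
Step 43: x=[1.7117] v=[-1.5541]
Step 44: x=[1.6349] v=[-1.5368]
Step 45: x=[1.5591] v=[-1.5168]
Step 46: x=[1.4844] v=[-1.4941]
Step 47: x=[1.4110] v=[-1.4688]
Step 48: x=[1.3390] v=[-1.4409]
Step 49: x=[1.2685] v=[-1.4104]
Step 50: x=[1.1996] v=[-1.3774]
Step 51: x=[1.1325] v=[-1.3420]
Step 52: x=[1.0673] v=[-1.3042]
Step 53: x=[1.0041] v=[-1.2641]
Step 54: x=[0.9430] v=[-1.2217]
Step 55: x=[0.8841] v=[-1.1772]
Step 56: x=[0.8276] v=[-1.1306]
Step 57: x=[0.7735] v=[-1.0820]
Step 58: x=[0.7219] v=[-1.0315]
Step 59: x=[0.6729] v=[-0.9792]
Step 60: x=[0.6266] v=[-0.9251]
Step 61: x=[0.5831] v=[-0.8694]
Step 62: x=[0.5425] v=[-0.8121]
Step 63: x=[0.5048] v=[-0.7534]
Step 64: x=[0.4701] v=[-0.6934]
Step 65: x=[0.4385] v=[-0.6321]
Step 66: x=[0.4100] v=[-0.5697]
Step 67: x=[0.3847] v=[-0.5063]
Step 68: x=[0.3626] v=[-0.4420]
Step 69: x=[0.3438] v=[-0.3769]
Step 70: x=[0.3282] v=[-0.3112]
Step 71: x=[0.3160] v=[-0.2449]
Step 72: x=[0.3071] v=[-0.1782]
Step 73: x=[0.3015] v=[-0.1112]
Step 74: x=[0.2993] v=[-0.0440]
Step 75: x=[0.3005] v=[0.0233]
First v>=0 after going negative at step 75, time=3.7500

Answer: 3.7500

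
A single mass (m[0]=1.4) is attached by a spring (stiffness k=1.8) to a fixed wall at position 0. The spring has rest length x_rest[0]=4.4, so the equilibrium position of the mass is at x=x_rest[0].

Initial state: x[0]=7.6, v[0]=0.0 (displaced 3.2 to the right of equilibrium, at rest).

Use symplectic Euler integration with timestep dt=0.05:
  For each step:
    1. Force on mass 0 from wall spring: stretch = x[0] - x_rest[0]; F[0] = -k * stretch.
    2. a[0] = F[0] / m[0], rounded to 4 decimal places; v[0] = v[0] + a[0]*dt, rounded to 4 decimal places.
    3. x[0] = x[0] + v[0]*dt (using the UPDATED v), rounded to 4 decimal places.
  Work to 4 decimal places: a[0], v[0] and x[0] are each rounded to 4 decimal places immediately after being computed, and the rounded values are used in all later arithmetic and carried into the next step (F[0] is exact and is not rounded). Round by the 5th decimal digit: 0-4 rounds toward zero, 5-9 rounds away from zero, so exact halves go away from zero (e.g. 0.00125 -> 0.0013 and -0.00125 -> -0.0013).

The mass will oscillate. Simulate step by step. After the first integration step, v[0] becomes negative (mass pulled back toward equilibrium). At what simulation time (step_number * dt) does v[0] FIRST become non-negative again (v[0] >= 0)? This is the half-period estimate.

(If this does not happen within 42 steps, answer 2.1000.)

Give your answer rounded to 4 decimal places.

Answer: 2.1000

Derivation:
Step 0: x=[7.6000] v=[0.0000]
Step 1: x=[7.5897] v=[-0.2057]
Step 2: x=[7.5692] v=[-0.4108]
Step 3: x=[7.5385] v=[-0.6145]
Step 4: x=[7.4977] v=[-0.8163]
Step 5: x=[7.4469] v=[-1.0154]
Step 6: x=[7.3863] v=[-1.2113]
Step 7: x=[7.3161] v=[-1.4033]
Step 8: x=[7.2366] v=[-1.5908]
Step 9: x=[7.1479] v=[-1.7732]
Step 10: x=[7.0504] v=[-1.9499]
Step 11: x=[6.9444] v=[-2.1203]
Step 12: x=[6.8302] v=[-2.2839]
Step 13: x=[6.7082] v=[-2.4401]
Step 14: x=[6.5788] v=[-2.5885]
Step 15: x=[6.4424] v=[-2.7286]
Step 16: x=[6.2994] v=[-2.8599]
Step 17: x=[6.1503] v=[-2.9820]
Step 18: x=[5.9956] v=[-3.0945]
Step 19: x=[5.8357] v=[-3.1971]
Step 20: x=[5.6712] v=[-3.2894]
Step 21: x=[5.5026] v=[-3.3711]
Step 22: x=[5.3305] v=[-3.4420]
Step 23: x=[5.1554] v=[-3.5018]
Step 24: x=[4.9779] v=[-3.5504]
Step 25: x=[4.7985] v=[-3.5876]
Step 26: x=[4.6178] v=[-3.6132]
Step 27: x=[4.4364] v=[-3.6272]
Step 28: x=[4.2549] v=[-3.6295]
Step 29: x=[4.0739] v=[-3.6202]
Step 30: x=[3.8939] v=[-3.5992]
Step 31: x=[3.7156] v=[-3.5667]
Step 32: x=[3.5395] v=[-3.5227]
Step 33: x=[3.3661] v=[-3.4674]
Step 34: x=[3.1961] v=[-3.4009]
Step 35: x=[3.0299] v=[-3.3235]
Step 36: x=[2.8681] v=[-3.2354]
Step 37: x=[2.7113] v=[-3.1369]
Step 38: x=[2.5599] v=[-3.0283]
Step 39: x=[2.4144] v=[-2.9100]
Step 40: x=[2.2753] v=[-2.7824]
Step 41: x=[2.1430] v=[-2.6458]
Step 42: x=[2.0180] v=[-2.5007]
v[0] did not become non-negative within 42 steps; using fallback time=2.1000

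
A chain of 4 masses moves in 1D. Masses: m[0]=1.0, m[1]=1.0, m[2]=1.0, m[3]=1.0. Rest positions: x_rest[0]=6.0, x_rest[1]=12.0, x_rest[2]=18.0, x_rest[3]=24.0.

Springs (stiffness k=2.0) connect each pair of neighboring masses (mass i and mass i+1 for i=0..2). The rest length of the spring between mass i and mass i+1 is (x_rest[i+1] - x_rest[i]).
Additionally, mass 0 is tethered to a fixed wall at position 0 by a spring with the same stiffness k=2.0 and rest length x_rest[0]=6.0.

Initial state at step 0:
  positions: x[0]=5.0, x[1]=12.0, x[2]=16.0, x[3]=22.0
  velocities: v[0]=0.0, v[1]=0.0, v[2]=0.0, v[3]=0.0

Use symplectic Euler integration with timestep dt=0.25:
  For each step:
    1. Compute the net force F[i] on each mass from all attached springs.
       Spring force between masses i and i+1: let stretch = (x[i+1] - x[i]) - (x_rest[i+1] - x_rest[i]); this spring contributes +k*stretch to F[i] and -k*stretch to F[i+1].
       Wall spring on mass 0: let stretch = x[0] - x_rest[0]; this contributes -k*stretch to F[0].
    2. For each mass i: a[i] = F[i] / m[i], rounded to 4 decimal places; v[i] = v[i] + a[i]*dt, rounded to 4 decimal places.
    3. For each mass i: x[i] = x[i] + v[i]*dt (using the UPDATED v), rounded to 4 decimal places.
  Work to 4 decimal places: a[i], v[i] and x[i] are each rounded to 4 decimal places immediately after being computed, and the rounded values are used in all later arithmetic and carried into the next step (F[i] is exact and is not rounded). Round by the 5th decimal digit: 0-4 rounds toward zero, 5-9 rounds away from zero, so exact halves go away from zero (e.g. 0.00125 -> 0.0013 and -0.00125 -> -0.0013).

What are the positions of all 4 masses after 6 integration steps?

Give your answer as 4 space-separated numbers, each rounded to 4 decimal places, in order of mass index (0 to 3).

Step 0: x=[5.0000 12.0000 16.0000 22.0000] v=[0.0000 0.0000 0.0000 0.0000]
Step 1: x=[5.2500 11.6250 16.2500 22.0000] v=[1.0000 -1.5000 1.0000 0.0000]
Step 2: x=[5.6406 11.0313 16.6406 22.0313] v=[1.5625 -2.3750 1.5625 0.1250]
Step 3: x=[6.0000 10.4649 17.0039 22.1387] v=[1.4376 -2.2657 1.4532 0.4297]
Step 4: x=[6.1675 10.1577 17.1917 22.3543] v=[0.6701 -1.2287 0.7511 0.8623]
Step 5: x=[6.0629 10.2310 17.1456 22.6746] v=[-0.4186 0.2932 -0.1846 1.2810]
Step 6: x=[5.7214 10.6476 16.9263 23.0537] v=[-1.3660 1.6665 -0.8774 1.5165]

Answer: 5.7214 10.6476 16.9263 23.0537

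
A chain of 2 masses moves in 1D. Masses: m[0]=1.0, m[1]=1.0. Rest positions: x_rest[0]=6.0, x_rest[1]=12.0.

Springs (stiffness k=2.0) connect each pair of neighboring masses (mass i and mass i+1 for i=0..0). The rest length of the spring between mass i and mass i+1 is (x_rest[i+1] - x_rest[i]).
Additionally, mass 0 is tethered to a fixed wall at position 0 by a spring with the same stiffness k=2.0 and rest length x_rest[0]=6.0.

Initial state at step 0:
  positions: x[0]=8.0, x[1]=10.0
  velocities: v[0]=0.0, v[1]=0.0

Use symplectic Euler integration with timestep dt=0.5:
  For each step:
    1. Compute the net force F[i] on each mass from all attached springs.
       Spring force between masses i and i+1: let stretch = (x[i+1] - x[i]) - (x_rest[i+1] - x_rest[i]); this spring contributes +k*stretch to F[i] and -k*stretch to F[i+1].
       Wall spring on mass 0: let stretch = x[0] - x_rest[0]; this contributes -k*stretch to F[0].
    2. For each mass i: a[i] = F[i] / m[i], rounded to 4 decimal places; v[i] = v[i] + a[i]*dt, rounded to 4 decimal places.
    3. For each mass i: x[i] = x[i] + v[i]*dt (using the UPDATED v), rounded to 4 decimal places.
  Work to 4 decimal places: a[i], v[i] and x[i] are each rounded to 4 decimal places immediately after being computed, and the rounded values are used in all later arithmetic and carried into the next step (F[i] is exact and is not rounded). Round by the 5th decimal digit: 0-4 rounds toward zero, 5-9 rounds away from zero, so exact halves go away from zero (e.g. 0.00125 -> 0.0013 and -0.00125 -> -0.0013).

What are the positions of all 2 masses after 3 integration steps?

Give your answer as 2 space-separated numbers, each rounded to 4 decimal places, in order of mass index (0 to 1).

Answer: 4.7500 12.7500

Derivation:
Step 0: x=[8.0000 10.0000] v=[0.0000 0.0000]
Step 1: x=[5.0000 12.0000] v=[-6.0000 4.0000]
Step 2: x=[3.0000 13.5000] v=[-4.0000 3.0000]
Step 3: x=[4.7500 12.7500] v=[3.5000 -1.5000]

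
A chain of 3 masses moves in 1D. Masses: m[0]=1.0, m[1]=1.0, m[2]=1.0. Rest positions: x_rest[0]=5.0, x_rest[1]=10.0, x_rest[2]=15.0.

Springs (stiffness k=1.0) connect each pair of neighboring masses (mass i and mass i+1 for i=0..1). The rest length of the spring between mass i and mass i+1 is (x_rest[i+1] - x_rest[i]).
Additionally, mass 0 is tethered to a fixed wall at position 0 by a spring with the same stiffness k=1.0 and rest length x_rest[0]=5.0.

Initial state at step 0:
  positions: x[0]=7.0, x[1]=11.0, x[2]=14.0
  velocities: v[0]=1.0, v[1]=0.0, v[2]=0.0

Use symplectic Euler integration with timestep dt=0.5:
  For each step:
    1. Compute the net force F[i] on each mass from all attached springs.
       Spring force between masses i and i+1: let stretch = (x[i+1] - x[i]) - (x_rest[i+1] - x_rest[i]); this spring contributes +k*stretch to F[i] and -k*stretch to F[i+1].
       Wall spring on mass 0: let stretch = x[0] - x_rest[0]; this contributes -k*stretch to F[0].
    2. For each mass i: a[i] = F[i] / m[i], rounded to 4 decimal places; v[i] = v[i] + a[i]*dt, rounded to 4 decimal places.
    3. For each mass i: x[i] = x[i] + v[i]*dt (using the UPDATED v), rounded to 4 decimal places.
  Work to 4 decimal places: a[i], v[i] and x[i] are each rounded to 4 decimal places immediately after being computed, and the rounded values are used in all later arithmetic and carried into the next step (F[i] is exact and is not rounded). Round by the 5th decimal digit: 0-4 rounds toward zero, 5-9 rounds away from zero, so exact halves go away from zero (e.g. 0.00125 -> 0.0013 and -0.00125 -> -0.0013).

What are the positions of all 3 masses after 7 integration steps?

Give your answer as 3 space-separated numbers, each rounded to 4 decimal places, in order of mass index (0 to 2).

Answer: 4.9784 10.1052 15.8611

Derivation:
Step 0: x=[7.0000 11.0000 14.0000] v=[1.0000 0.0000 0.0000]
Step 1: x=[6.7500 10.7500 14.5000] v=[-0.5000 -0.5000 1.0000]
Step 2: x=[5.8125 10.4375 15.3125] v=[-1.8750 -0.6250 1.6250]
Step 3: x=[4.5781 10.1875 16.1563] v=[-2.4688 -0.5000 1.6875]
Step 4: x=[3.6015 10.0274 16.7579] v=[-1.9532 -0.3203 1.2031]
Step 5: x=[3.3310 9.9434 16.9269] v=[-0.5410 -0.1680 0.3379]
Step 6: x=[3.8809 9.9522 16.6000] v=[1.0997 0.0176 -0.6539]
Step 7: x=[4.9784 10.1052 15.8611] v=[2.1949 0.3059 -1.4778]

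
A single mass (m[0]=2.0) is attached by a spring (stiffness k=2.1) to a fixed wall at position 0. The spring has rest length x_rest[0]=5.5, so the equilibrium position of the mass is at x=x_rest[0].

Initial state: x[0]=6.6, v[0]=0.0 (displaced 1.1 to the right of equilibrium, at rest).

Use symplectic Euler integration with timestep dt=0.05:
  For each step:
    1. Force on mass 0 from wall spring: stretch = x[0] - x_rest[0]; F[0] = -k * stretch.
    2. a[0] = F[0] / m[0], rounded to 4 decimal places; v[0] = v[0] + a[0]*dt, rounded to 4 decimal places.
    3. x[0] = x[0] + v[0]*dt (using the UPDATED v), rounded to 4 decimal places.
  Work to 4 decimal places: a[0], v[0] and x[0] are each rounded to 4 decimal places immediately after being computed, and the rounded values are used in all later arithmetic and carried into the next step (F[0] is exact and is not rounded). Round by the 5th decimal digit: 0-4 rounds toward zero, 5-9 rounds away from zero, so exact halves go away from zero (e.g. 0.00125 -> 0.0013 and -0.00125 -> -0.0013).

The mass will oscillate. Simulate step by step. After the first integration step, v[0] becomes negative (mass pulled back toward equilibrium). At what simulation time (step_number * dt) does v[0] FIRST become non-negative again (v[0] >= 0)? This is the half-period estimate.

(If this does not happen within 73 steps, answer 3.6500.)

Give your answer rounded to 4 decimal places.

Step 0: x=[6.6000] v=[0.0000]
Step 1: x=[6.5971] v=[-0.0578]
Step 2: x=[6.5913] v=[-0.1154]
Step 3: x=[6.5827] v=[-0.1727]
Step 4: x=[6.5712] v=[-0.2295]
Step 5: x=[6.5569] v=[-0.2857]
Step 6: x=[6.5398] v=[-0.3412]
Step 7: x=[6.5200] v=[-0.3958]
Step 8: x=[6.4975] v=[-0.4494]
Step 9: x=[6.4724] v=[-0.5018]
Step 10: x=[6.4448] v=[-0.5529]
Step 11: x=[6.4147] v=[-0.6025]
Step 12: x=[6.3822] v=[-0.6505]
Step 13: x=[6.3474] v=[-0.6968]
Step 14: x=[6.3103] v=[-0.7413]
Step 15: x=[6.2711] v=[-0.7838]
Step 16: x=[6.2299] v=[-0.8243]
Step 17: x=[6.1868] v=[-0.8626]
Step 18: x=[6.1419] v=[-0.8987]
Step 19: x=[6.0953] v=[-0.9324]
Step 20: x=[6.0471] v=[-0.9637]
Step 21: x=[5.9975] v=[-0.9924]
Step 22: x=[5.9466] v=[-1.0185]
Step 23: x=[5.8945] v=[-1.0419]
Step 24: x=[5.8414] v=[-1.0626]
Step 25: x=[5.7874] v=[-1.0805]
Step 26: x=[5.7326] v=[-1.0956]
Step 27: x=[5.6772] v=[-1.1078]
Step 28: x=[5.6213] v=[-1.1171]
Step 29: x=[5.5651] v=[-1.1235]
Step 30: x=[5.5088] v=[-1.1269]
Step 31: x=[5.4524] v=[-1.1274]
Step 32: x=[5.3962] v=[-1.1249]
Step 33: x=[5.3402] v=[-1.1195]
Step 34: x=[5.2846] v=[-1.1111]
Step 35: x=[5.2296] v=[-1.0998]
Step 36: x=[5.1753] v=[-1.0856]
Step 37: x=[5.1219] v=[-1.0686]
Step 38: x=[5.0695] v=[-1.0488]
Step 39: x=[5.0182] v=[-1.0262]
Step 40: x=[4.9682] v=[-1.0009]
Step 41: x=[4.9196] v=[-0.9730]
Step 42: x=[4.8725] v=[-0.9425]
Step 43: x=[4.8270] v=[-0.9096]
Step 44: x=[4.7833] v=[-0.8743]
Step 45: x=[4.7415] v=[-0.8367]
Step 46: x=[4.7017] v=[-0.7969]
Step 47: x=[4.6640] v=[-0.7550]
Step 48: x=[4.6284] v=[-0.7111]
Step 49: x=[4.5951] v=[-0.6653]
Step 50: x=[4.5642] v=[-0.6178]
Step 51: x=[4.5358] v=[-0.5687]
Step 52: x=[4.5099] v=[-0.5181]
Step 53: x=[4.4866] v=[-0.4661]
Step 54: x=[4.4660] v=[-0.4129]
Step 55: x=[4.4481] v=[-0.3586]
Step 56: x=[4.4329] v=[-0.3034]
Step 57: x=[4.4205] v=[-0.2474]
Step 58: x=[4.4110] v=[-0.1907]
Step 59: x=[4.4043] v=[-0.1335]
Step 60: x=[4.4005] v=[-0.0760]
Step 61: x=[4.3996] v=[-0.0183]
Step 62: x=[4.4016] v=[0.0395]
First v>=0 after going negative at step 62, time=3.1000

Answer: 3.1000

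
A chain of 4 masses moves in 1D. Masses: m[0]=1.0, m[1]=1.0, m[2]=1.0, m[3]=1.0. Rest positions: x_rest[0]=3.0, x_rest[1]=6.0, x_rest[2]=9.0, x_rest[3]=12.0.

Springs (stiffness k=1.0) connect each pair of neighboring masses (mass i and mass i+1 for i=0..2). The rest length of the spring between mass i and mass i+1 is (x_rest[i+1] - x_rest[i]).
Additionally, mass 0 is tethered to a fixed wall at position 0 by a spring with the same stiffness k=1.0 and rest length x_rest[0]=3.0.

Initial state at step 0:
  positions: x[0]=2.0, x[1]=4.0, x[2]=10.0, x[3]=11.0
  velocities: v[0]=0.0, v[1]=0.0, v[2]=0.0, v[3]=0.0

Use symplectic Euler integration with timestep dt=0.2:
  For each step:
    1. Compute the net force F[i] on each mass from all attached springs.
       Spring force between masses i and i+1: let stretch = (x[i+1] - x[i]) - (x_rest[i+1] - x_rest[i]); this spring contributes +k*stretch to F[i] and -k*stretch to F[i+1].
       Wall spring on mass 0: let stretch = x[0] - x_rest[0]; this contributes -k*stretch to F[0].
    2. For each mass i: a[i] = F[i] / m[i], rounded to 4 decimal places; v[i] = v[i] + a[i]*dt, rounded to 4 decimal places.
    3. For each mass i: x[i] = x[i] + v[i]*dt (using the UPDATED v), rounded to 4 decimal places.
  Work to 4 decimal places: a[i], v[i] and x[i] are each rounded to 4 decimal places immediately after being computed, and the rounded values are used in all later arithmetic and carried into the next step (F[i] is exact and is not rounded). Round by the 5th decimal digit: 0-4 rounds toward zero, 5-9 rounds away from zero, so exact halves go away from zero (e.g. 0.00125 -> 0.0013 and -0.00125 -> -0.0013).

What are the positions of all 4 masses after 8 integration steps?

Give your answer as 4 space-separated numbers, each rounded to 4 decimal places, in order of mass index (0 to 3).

Step 0: x=[2.0000 4.0000 10.0000 11.0000] v=[0.0000 0.0000 0.0000 0.0000]
Step 1: x=[2.0000 4.1600 9.8000 11.0800] v=[0.0000 0.8000 -1.0000 0.4000]
Step 2: x=[2.0064 4.4592 9.4256 11.2288] v=[0.0320 1.4960 -1.8720 0.7440]
Step 3: x=[2.0307 4.8589 8.9247 11.4255] v=[0.1213 1.9987 -2.5046 0.9834]
Step 4: x=[2.0869 5.3081 8.3612 11.6421] v=[0.2808 2.2462 -2.8176 1.0832]
Step 5: x=[2.1884 5.7506 7.8068 11.8475] v=[0.5077 2.2126 -2.7720 1.0270]
Step 6: x=[2.3449 6.1329 7.3318 12.0113] v=[0.7825 1.9114 -2.3751 0.8189]
Step 7: x=[2.5591 6.4116 6.9960 12.1079] v=[1.0711 1.3936 -1.6790 0.4830]
Step 8: x=[2.8251 6.5596 6.8413 12.1200] v=[1.3298 0.7400 -0.7735 0.0606]

Answer: 2.8251 6.5596 6.8413 12.1200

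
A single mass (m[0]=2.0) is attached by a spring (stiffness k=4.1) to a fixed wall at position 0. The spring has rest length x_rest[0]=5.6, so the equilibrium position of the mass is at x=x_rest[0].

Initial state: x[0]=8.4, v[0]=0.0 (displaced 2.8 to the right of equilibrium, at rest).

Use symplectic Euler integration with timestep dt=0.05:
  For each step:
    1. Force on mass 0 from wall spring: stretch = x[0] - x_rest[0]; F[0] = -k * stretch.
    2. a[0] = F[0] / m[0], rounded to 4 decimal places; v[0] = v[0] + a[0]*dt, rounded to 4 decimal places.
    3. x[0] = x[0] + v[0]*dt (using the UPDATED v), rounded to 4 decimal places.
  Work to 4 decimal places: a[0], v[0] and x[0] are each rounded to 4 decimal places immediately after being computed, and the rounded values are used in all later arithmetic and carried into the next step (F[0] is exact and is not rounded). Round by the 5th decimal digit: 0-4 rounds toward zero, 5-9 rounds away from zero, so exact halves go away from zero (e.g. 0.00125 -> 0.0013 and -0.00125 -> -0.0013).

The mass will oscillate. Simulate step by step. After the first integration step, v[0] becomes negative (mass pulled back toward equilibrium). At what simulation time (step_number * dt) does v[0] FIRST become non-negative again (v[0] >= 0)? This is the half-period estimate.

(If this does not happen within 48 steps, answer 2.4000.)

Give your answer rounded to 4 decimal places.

Step 0: x=[8.4000] v=[0.0000]
Step 1: x=[8.3857] v=[-0.2870]
Step 2: x=[8.3571] v=[-0.5725]
Step 3: x=[8.3143] v=[-0.8551]
Step 4: x=[8.2576] v=[-1.1333]
Step 5: x=[8.1873] v=[-1.4057]
Step 6: x=[8.1038] v=[-1.6709]
Step 7: x=[8.0074] v=[-1.9275]
Step 8: x=[7.8987] v=[-2.1743]
Step 9: x=[7.7782] v=[-2.4099]
Step 10: x=[7.6465] v=[-2.6332]
Step 11: x=[7.5044] v=[-2.8430]
Step 12: x=[7.3525] v=[-3.0382]
Step 13: x=[7.1916] v=[-3.2178]
Step 14: x=[7.0226] v=[-3.3809]
Step 15: x=[6.8463] v=[-3.5267]
Step 16: x=[6.6636] v=[-3.6544]
Step 17: x=[6.4754] v=[-3.7634]
Step 18: x=[6.2827] v=[-3.8531]
Step 19: x=[6.0865] v=[-3.9231]
Step 20: x=[5.8879] v=[-3.9730]
Step 21: x=[5.6878] v=[-4.0025]
Step 22: x=[5.4872] v=[-4.0115]
Step 23: x=[5.2872] v=[-3.9999]
Step 24: x=[5.0888] v=[-3.9678]
Step 25: x=[4.8930] v=[-3.9154]
Step 26: x=[4.7009] v=[-3.8429]
Step 27: x=[4.5134] v=[-3.7507]
Step 28: x=[4.3314] v=[-3.6393]
Step 29: x=[4.1559] v=[-3.5093]
Step 30: x=[3.9878] v=[-3.3613]
Step 31: x=[3.8280] v=[-3.1961]
Step 32: x=[3.6773] v=[-3.0145]
Step 33: x=[3.5364] v=[-2.8174]
Step 34: x=[3.4061] v=[-2.6059]
Step 35: x=[3.2871] v=[-2.3810]
Step 36: x=[3.1799] v=[-2.1439]
Step 37: x=[3.0851] v=[-1.8958]
Step 38: x=[3.0032] v=[-1.6380]
Step 39: x=[2.9346] v=[-1.3718]
Step 40: x=[2.8797] v=[-1.0986]
Step 41: x=[2.8387] v=[-0.8198]
Step 42: x=[2.8119] v=[-0.5368]
Step 43: x=[2.7994] v=[-0.2510]
Step 44: x=[2.8012] v=[0.0361]
First v>=0 after going negative at step 44, time=2.2000

Answer: 2.2000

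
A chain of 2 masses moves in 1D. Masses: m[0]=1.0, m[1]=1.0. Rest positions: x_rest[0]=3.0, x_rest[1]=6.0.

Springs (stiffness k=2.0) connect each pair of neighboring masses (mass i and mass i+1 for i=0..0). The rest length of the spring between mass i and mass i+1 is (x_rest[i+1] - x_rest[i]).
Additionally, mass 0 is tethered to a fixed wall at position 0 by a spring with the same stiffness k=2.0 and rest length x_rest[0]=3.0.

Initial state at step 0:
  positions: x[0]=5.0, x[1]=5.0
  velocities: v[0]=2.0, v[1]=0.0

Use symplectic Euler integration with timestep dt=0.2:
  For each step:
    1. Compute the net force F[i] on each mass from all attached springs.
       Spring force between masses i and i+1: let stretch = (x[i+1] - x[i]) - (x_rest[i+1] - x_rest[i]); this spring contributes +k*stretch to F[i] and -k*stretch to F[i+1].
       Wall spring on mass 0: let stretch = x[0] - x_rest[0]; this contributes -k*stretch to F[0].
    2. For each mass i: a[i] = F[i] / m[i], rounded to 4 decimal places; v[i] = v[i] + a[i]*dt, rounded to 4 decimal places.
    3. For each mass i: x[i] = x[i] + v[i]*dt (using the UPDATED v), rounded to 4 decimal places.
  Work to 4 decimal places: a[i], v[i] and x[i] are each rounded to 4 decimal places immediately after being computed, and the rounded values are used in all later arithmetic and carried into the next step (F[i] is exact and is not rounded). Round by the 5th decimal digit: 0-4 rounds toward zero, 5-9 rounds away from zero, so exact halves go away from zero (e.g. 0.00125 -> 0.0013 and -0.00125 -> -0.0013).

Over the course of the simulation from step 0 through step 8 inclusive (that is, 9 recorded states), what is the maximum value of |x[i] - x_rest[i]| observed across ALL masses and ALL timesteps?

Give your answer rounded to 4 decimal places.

Step 0: x=[5.0000 5.0000] v=[2.0000 0.0000]
Step 1: x=[5.0000 5.2400] v=[0.0000 1.2000]
Step 2: x=[4.6192 5.7008] v=[-1.9040 2.3040]
Step 3: x=[3.9554 6.3151] v=[-3.3190 3.0714]
Step 4: x=[3.1639 6.9806] v=[-3.9573 3.3275]
Step 5: x=[2.4247 7.5808] v=[-3.6962 3.0008]
Step 6: x=[1.9040 8.0085] v=[-2.6036 2.1384]
Step 7: x=[1.7193 8.1878] v=[-0.9234 0.8966]
Step 8: x=[1.9146 8.0896] v=[0.9763 -0.4908]
Max displacement = 2.1878

Answer: 2.1878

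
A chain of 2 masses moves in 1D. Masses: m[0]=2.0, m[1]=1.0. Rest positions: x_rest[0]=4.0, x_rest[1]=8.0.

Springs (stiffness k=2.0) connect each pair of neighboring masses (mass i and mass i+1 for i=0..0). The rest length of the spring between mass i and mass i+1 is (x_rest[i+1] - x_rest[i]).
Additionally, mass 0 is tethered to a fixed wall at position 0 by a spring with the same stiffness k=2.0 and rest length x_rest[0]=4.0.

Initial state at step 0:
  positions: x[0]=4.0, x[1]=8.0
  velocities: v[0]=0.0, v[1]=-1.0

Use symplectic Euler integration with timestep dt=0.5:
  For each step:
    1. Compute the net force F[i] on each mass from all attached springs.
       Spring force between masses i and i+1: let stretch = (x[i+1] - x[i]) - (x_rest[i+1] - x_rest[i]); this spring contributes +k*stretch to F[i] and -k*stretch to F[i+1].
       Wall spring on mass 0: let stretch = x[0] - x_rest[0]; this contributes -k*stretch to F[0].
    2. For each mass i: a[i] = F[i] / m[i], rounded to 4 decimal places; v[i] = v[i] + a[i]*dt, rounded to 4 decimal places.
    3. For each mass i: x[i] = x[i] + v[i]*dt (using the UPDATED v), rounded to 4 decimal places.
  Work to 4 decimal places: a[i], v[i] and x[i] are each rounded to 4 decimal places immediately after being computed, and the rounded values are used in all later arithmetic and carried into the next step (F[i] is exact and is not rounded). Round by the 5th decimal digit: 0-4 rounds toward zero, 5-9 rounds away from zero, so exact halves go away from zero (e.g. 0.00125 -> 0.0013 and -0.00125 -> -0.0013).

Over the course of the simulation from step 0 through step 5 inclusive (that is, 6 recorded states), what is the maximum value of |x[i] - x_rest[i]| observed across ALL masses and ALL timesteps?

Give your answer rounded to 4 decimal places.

Step 0: x=[4.0000 8.0000] v=[0.0000 -1.0000]
Step 1: x=[4.0000 7.5000] v=[0.0000 -1.0000]
Step 2: x=[3.8750 7.2500] v=[-0.2500 -0.5000]
Step 3: x=[3.6250 7.3125] v=[-0.5000 0.1250]
Step 4: x=[3.3906 7.5313] v=[-0.4688 0.4375]
Step 5: x=[3.3437 7.6797] v=[-0.0938 0.2968]
Max displacement = 0.7500

Answer: 0.7500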